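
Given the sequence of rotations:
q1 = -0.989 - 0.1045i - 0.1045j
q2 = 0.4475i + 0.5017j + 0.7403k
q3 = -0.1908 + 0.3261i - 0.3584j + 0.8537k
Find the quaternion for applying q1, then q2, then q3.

q2 · q1 = 0.0992 - 0.3652i - 0.5735j - 0.7265k
q3 · q2 · q1 = 0.5148 + 0.852i - 0.001j - 0.0946k
0.5148 + 0.852i - 0.001j - 0.0946k


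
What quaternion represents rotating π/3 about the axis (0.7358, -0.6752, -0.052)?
0.866 + 0.3679i - 0.3376j - 0.026k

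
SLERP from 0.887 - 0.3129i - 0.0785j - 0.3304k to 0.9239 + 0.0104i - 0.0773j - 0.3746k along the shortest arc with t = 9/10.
0.9247 - 0.0225i - 0.0778j - 0.372k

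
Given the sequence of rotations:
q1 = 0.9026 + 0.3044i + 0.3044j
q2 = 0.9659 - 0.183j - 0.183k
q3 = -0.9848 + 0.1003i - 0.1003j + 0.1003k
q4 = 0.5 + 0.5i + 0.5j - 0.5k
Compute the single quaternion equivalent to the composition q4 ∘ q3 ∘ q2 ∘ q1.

q2 · q1 = 0.9275 + 0.3497i + 0.0731j - 0.1095k
q3 · q2 · q1 = -0.9302 - 0.2477i - 0.119j + 0.2433k
q4 · q3 · q2 · q1 = -0.1601 - 0.5268i - 0.5224j + 0.6511k
-0.1601 - 0.5268i - 0.5224j + 0.6511k


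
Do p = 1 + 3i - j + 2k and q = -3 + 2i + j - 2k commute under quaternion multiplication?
No: pq = -4 - 7i + 14j - 3k ≠ -4 - 7i - 6j - 13k = qp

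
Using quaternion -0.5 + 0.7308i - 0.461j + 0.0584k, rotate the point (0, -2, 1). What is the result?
(1.777, 0.827, 1.076)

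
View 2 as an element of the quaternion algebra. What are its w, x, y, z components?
2 + 0i + 0j + 0k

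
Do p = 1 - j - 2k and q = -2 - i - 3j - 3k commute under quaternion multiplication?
No: pq = -11 - 4i + j ≠ -11 + 2i - 3j + 2k = qp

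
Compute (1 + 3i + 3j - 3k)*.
1 - 3i - 3j + 3k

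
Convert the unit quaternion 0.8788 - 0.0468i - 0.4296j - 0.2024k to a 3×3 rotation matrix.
[[0.549, 0.3959, -0.7361], [-0.3155, 0.9137, 0.2562], [0.774, 0.0916, 0.6265]]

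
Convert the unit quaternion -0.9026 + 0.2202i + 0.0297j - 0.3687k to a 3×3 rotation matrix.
[[0.7264, -0.6525, -0.216], [0.6787, 0.6311, 0.3756], [-0.1088, -0.4194, 0.9013]]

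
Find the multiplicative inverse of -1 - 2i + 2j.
-0.1111 + 0.2222i - 0.2222j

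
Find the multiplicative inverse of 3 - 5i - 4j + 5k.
0.04 + 0.0667i + 0.0533j - 0.0667k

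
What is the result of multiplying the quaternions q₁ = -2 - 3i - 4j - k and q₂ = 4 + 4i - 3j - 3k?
-11 - 11i - 23j + 27k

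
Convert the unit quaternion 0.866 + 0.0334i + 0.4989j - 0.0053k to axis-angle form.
axis = (0.0668, 0.9977, -0.0106), θ = π/3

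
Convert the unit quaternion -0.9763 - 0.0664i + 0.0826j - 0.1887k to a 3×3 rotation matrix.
[[0.9151, -0.3794, -0.1362], [0.3575, 0.92, -0.1608], [0.1863, 0.0985, 0.9775]]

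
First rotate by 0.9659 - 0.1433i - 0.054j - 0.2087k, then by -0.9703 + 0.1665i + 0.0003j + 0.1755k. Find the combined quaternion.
-0.8767 + 0.3093i + 0.0623j + 0.3631k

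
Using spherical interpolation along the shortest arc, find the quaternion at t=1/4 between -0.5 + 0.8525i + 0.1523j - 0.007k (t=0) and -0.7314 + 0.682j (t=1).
-0.6321 + 0.7003i + 0.3315j - 0.0058k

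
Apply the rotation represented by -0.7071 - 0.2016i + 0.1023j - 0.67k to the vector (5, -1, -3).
(1.019, 5.777, -0.767)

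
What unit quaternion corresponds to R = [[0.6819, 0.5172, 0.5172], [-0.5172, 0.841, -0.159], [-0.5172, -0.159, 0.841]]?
0.917 + 0.282j - 0.282k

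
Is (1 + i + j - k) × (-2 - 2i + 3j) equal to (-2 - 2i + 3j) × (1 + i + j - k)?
No: pq = -3 - i + 3j + 7k ≠ -3 - 7i - j - 3k = qp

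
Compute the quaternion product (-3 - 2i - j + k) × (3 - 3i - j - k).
-15 + 5i - 5j + 5k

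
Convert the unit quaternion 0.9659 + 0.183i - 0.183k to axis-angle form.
axis = (√2/2, 0, -√2/2), θ = π/6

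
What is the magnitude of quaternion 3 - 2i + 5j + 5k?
√63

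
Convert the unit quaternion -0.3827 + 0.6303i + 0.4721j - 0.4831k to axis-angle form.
axis = (0.6822, 0.511, -0.5229), θ = 5π/4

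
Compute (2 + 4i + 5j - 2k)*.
2 - 4i - 5j + 2k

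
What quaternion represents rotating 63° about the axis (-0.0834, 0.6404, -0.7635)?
0.8526 - 0.0436i + 0.3346j - 0.3989k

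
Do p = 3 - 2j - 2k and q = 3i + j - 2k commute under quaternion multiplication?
No: pq = -2 + 15i - 3j ≠ -2 + 3i + 9j - 12k = qp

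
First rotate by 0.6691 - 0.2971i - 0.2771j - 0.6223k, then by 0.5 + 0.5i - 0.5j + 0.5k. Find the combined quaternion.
0.6557 + 0.6357i - 0.3105j - 0.2637k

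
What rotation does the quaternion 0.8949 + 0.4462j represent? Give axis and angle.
axis = (0, 1, 0), θ = 53°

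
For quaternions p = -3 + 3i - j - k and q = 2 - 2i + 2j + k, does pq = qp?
No: pq = 3 + 13i - 9j - k ≠ 3 + 11i - 7j - 9k = qp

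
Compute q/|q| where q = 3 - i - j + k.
0.866 - 0.2887i - 0.2887j + 0.2887k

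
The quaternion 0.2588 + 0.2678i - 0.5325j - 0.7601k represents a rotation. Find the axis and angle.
axis = (0.2772, -0.5513, -0.7869), θ = 5π/6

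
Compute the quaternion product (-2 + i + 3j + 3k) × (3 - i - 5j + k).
7 + 23i + 15j + 5k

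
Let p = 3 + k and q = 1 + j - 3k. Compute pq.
6 - i + 3j - 8k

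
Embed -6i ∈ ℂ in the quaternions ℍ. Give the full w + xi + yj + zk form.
0 - 6i + 0j + 0k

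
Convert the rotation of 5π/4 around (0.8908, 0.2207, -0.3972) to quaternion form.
-0.3827 + 0.823i + 0.2039j - 0.367k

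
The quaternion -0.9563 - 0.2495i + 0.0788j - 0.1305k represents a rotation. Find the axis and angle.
axis = (-0.8533, 0.2695, -0.4463), θ = 326°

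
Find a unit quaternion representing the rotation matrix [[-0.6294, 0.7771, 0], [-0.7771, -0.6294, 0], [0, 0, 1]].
-0.4305 + 0.9026k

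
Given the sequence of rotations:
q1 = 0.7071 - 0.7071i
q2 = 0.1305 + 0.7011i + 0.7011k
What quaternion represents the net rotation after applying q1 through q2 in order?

q2 · q1 = 0.588 + 0.4035i - 0.4957j + 0.4957k
0.588 + 0.4035i - 0.4957j + 0.4957k


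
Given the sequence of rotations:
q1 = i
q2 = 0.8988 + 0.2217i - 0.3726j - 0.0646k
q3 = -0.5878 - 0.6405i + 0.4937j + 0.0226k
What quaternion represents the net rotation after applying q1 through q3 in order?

q2 · q1 = -0.2217 + 0.8988i - 0.0646j + 0.3726k
q3 · q2 · q1 = 0.7295 - 0.2009i + 0.1875j - 0.6264k
0.7295 - 0.2009i + 0.1875j - 0.6264k


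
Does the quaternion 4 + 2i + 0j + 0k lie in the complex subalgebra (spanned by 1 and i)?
Yes. The quaternion 4 + 2i has j- and k-coefficients y = z = 0, so it lies in the complex subalgebra spanned by 1 and i.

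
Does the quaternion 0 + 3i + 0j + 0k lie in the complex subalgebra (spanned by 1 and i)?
Yes. The quaternion 3i has j- and k-coefficients y = z = 0, so it lies in the complex subalgebra spanned by 1 and i.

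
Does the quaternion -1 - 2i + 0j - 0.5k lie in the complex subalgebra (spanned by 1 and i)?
No. The quaternion -1 - 2i - 0.5k has j-coefficient y = 0 and k-coefficient z = -0.5, not both zero, so it does not lie in the complex subalgebra spanned by 1 and i.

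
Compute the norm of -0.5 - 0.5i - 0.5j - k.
1.323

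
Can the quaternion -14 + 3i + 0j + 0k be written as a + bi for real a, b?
Yes. The quaternion -14 + 3i has j- and k-coefficients y = z = 0, so it lies in the complex subalgebra spanned by 1 and i.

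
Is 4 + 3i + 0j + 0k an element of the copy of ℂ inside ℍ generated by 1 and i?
Yes. The quaternion 4 + 3i has j- and k-coefficients y = z = 0, so it lies in the complex subalgebra spanned by 1 and i.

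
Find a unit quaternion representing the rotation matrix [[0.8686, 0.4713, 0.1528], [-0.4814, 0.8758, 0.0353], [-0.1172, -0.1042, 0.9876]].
0.9659 - 0.0361i + 0.0699j - 0.2466k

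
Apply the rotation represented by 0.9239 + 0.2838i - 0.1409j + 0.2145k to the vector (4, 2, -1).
(2.659, 3.344, 1.657)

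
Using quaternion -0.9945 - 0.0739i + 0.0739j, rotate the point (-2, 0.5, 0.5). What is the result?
(-2.057, 0.443, 0.269)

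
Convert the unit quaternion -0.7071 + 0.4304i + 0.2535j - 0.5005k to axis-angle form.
axis = (0.6087, 0.3585, -0.7078), θ = 3π/2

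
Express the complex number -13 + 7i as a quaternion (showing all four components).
-13 + 7i + 0j + 0k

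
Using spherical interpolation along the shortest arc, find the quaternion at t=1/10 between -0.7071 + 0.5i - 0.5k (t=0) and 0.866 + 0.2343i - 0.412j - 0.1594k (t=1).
-0.7742 + 0.4413i + 0.0516j - 0.4507k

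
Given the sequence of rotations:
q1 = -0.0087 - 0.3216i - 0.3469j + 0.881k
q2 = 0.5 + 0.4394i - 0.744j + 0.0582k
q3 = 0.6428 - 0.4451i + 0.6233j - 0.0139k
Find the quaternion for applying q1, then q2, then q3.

q2 · q1 = -0.1724 - 0.7999i - 0.5728j + 0.0483k
q3 · q2 · q1 = -0.1092 - 0.4153i - 0.443j + 0.787k
-0.1092 - 0.4153i - 0.443j + 0.787k


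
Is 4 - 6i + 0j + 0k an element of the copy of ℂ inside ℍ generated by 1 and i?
Yes. The quaternion 4 - 6i has j- and k-coefficients y = z = 0, so it lies in the complex subalgebra spanned by 1 and i.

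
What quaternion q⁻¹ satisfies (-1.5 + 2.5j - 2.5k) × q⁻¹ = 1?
-0.1017 - 0.1695j + 0.1695k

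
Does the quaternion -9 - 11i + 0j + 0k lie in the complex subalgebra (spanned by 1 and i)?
Yes. The quaternion -9 - 11i has j- and k-coefficients y = z = 0, so it lies in the complex subalgebra spanned by 1 and i.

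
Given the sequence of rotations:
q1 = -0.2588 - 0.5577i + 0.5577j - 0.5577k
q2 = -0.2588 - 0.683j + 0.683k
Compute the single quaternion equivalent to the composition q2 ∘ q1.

q2 · q1 = 0.8288 + 0.1443i - 0.3485j - 0.4133k
0.8288 + 0.1443i - 0.3485j - 0.4133k


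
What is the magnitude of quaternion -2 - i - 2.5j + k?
3.5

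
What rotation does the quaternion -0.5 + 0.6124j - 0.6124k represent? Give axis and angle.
axis = (0, √2/2, -√2/2), θ = 4π/3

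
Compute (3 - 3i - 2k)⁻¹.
0.1364 + 0.1364i + 0.0909k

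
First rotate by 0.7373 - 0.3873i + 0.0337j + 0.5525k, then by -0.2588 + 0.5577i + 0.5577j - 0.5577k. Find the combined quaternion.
0.3145 + 0.8383i + 0.3103j - 0.3194k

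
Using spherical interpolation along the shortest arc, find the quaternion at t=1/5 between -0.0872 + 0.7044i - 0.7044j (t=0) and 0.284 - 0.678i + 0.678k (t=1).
-0.1429 + 0.7668i - 0.6042j - 0.1626k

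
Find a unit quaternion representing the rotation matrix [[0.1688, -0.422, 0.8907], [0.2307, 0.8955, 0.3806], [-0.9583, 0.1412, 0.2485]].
0.7604 - 0.0787i + 0.6079j + 0.2146k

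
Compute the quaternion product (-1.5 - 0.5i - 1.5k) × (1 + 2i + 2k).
2.5 - 3.5i - 2j - 4.5k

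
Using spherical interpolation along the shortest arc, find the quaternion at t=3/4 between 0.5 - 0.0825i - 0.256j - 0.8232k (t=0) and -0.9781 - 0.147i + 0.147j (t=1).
0.9449 + 0.0952i - 0.1957j - 0.2446k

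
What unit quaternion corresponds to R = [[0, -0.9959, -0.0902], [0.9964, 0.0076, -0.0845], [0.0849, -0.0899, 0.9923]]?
0.7071 - 0.0019i - 0.0619j + 0.7044k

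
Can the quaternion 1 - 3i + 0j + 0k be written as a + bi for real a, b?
Yes. The quaternion 1 - 3i has j- and k-coefficients y = z = 0, so it lies in the complex subalgebra spanned by 1 and i.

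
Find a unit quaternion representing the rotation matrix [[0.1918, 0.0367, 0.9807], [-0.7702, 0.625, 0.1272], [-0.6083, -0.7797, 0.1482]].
0.7009 - 0.3235i + 0.5668j - 0.2878k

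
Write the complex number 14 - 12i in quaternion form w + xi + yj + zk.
14 - 12i + 0j + 0k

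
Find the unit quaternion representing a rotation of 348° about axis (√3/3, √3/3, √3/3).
-0.9945 + 0.0603i + 0.0603j + 0.0603k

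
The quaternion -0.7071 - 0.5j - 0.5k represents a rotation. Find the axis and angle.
axis = (0, -√2/2, -√2/2), θ = 3π/2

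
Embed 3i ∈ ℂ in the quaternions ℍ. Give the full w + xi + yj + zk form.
0 + 3i + 0j + 0k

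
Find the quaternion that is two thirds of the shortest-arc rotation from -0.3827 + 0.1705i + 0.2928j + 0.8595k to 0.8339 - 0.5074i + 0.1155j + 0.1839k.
-0.8416 + 0.4842i + 0.038j + 0.2362k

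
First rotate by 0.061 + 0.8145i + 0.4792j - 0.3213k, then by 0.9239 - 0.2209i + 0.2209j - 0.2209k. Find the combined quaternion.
0.0595 + 0.7739i + 0.2053j - 0.5961k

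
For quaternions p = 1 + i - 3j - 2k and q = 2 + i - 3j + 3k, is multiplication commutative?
No: pq = -2 - 12i - 14j - k ≠ -2 + 18i - 4j - k = qp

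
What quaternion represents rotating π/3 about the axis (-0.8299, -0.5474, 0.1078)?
0.866 - 0.4149i - 0.2737j + 0.0539k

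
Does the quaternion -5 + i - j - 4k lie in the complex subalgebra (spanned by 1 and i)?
No. The quaternion -5 + i - j - 4k has j-coefficient y = -1 and k-coefficient z = -4, not both zero, so it does not lie in the complex subalgebra spanned by 1 and i.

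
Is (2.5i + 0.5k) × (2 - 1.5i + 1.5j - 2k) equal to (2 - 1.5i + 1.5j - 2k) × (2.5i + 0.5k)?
No: pq = 4.75 + 4.25i + 4.25j + 4.75k ≠ 4.75 + 5.75i - 4.25j - 2.75k = qp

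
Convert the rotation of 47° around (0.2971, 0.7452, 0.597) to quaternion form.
0.9171 + 0.1185i + 0.2971j + 0.2381k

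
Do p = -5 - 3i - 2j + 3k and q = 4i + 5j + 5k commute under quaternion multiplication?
No: pq = 7 - 45i + 2j - 32k ≠ 7 + 5i - 52j - 18k = qp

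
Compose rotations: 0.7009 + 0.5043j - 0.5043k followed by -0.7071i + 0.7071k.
0.3566 - 0.8522i - 0.3566j + 0.139k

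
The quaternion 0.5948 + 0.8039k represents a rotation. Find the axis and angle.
axis = (0, 0, 1), θ = 107°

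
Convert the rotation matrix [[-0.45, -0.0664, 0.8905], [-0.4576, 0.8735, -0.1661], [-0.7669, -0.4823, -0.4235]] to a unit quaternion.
0.5 - 0.1581i + 0.8287j - 0.1956k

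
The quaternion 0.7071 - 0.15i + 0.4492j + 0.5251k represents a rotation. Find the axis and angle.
axis = (-0.2121, 0.6353, 0.7426), θ = π/2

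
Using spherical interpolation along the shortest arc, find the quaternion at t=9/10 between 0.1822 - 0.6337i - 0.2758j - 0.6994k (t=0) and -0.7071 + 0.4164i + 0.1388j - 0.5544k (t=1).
0.722 - 0.5053i - 0.1783j + 0.4378k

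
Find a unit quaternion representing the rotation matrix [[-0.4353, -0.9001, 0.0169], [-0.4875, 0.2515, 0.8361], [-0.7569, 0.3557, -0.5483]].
0.2588 - 0.4641i + 0.7475j + 0.3986k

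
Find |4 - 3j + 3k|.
√34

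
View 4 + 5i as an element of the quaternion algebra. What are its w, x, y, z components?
4 + 5i + 0j + 0k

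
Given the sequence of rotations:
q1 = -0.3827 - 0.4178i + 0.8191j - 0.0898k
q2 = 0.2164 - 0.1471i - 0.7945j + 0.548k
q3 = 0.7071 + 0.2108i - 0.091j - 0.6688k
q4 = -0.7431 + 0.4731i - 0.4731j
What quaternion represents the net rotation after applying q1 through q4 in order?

q2 · q1 = 0.5557 - 0.4116i + 0.2391j - 0.6816k
q3 · q2 · q1 = 0.0456 + 0.048i + 0.5375j - 0.8407k
q4 · q3 · q2 · q1 = 0.1977 + 0.3836i - 0.0233j + 0.9017k
0.1977 + 0.3836i - 0.0233j + 0.9017k


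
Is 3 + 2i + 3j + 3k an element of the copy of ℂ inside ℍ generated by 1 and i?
No. The quaternion 3 + 2i + 3j + 3k has j-coefficient y = 3 and k-coefficient z = 3, not both zero, so it does not lie in the complex subalgebra spanned by 1 and i.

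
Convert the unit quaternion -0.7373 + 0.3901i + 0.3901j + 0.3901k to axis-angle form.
axis = (√3/3, √3/3, √3/3), θ = 275°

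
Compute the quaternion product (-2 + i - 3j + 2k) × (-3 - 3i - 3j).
9i + 9j - 18k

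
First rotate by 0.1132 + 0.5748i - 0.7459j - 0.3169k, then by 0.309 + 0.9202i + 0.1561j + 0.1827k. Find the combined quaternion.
-0.3196 + 0.3686i + 0.1838j - 0.8533k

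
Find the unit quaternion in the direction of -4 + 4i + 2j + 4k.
-0.5547 + 0.5547i + 0.2774j + 0.5547k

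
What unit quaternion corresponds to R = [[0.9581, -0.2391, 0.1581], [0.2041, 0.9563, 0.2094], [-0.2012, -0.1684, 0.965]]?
0.9848 - 0.0959i + 0.0912j + 0.1125k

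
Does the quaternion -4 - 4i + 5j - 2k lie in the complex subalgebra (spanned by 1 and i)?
No. The quaternion -4 - 4i + 5j - 2k has j-coefficient y = 5 and k-coefficient z = -2, not both zero, so it does not lie in the complex subalgebra spanned by 1 and i.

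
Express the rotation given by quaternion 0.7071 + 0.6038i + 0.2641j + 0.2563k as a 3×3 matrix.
[[0.7291, -0.0435, 0.683], [0.6814, 0.1395, -0.7185], [-0.064, 0.9893, 0.1314]]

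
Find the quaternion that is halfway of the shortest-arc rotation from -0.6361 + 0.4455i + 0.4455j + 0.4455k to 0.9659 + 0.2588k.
-0.9252 + 0.2573i + 0.2573j + 0.1078k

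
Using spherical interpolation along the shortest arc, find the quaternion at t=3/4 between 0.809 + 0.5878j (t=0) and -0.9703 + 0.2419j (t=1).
0.9997 - 0.0262j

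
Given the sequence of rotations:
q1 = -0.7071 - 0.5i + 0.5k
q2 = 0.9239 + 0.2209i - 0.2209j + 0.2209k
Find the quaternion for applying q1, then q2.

q2 · q1 = -0.6533 - 0.7286i - 0.0647j + 0.1953k
-0.6533 - 0.7286i - 0.0647j + 0.1953k


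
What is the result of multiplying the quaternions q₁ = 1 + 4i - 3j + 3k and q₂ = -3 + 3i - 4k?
-3 + 3i + 34j - 4k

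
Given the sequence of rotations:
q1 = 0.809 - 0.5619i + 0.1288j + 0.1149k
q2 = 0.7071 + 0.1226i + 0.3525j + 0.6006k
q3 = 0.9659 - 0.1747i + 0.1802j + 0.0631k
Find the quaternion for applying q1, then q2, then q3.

q2 · q1 = 0.5265 - 0.335i + 0.0247j + 0.781k
q3 · q2 · q1 = 0.3963 - 0.2764i + 0.234j + 0.8436k
0.3963 - 0.2764i + 0.234j + 0.8436k


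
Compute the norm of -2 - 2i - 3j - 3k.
√26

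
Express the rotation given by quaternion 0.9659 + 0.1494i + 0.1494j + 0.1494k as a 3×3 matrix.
[[0.9107, -0.244, 0.3333], [0.3333, 0.9107, -0.244], [-0.244, 0.3333, 0.9107]]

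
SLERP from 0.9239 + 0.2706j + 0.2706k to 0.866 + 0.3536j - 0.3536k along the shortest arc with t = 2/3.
0.9281 + 0.3411j - 0.1491k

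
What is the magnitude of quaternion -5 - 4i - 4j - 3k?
√66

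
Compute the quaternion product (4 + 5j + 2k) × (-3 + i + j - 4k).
-9 - 18i - 9j - 27k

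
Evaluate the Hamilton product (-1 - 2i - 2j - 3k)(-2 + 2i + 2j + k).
13 + 6i - 2j + 5k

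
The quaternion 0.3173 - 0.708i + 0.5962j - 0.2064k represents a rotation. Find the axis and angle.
axis = (-0.7466, 0.6287, -0.2176), θ = 143°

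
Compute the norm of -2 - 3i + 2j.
√17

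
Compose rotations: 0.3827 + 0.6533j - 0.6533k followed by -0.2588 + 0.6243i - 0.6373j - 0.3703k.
0.0754 + 0.8972i - 0.0051j + 0.4352k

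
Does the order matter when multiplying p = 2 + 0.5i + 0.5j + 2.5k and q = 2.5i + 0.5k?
Yes: pq = -2.5 + 5.25i + 6j - 0.25k ≠ -2.5 + 4.75i - 6j + 2.25k = qp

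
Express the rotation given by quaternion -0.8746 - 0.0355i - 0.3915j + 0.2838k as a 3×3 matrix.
[[0.5324, 0.5242, 0.6647], [-0.4686, 0.8364, -0.2843], [-0.705, -0.1601, 0.6909]]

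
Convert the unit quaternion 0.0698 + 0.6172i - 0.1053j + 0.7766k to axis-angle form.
axis = (0.6187, -0.1056, 0.7785), θ = 172°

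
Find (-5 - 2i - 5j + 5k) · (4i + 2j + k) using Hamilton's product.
13 - 35i + 12j + 11k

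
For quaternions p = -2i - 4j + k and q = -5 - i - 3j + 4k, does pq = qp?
No: pq = -18 - 3i + 27j - 3k ≠ -18 + 23i + 13j - 7k = qp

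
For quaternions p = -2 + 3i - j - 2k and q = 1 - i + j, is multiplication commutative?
No: pq = 2 + 7i - j ≠ 2 + 3i - 5j - 4k = qp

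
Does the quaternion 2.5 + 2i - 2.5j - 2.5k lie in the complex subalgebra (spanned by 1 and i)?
No. The quaternion 2.5 + 2i - 2.5j - 2.5k has j-coefficient y = -2.5 and k-coefficient z = -2.5, not both zero, so it does not lie in the complex subalgebra spanned by 1 and i.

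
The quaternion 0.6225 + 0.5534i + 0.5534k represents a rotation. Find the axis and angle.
axis = (√2/2, 0, √2/2), θ = 103°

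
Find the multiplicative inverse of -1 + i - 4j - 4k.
-0.0294 - 0.0294i + 0.1176j + 0.1176k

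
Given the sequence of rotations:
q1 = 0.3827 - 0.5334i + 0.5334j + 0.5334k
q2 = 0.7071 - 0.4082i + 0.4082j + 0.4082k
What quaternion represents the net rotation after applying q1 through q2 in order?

q2 · q1 = -0.3826 - 0.5334i + 0.5334j + 0.5334k
-0.3826 - 0.5334i + 0.5334j + 0.5334k


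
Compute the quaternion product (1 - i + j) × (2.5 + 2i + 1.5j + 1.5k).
3 + i + 5.5j - 2k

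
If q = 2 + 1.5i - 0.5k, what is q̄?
2 - 1.5i + 0.5k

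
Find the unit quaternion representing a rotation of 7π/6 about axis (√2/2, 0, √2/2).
-0.2588 + 0.683i + 0.683k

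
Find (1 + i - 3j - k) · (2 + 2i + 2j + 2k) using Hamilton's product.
8 - 8j + 8k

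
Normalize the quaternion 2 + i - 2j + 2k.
0.5547 + 0.2774i - 0.5547j + 0.5547k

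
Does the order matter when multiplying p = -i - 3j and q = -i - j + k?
Yes: pq = -4 - 3i + j - 2k ≠ -4 + 3i - j + 2k = qp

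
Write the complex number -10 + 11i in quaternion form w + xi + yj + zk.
-10 + 11i + 0j + 0k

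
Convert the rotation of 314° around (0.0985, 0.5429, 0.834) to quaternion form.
-0.9205 + 0.0385i + 0.2121j + 0.3259k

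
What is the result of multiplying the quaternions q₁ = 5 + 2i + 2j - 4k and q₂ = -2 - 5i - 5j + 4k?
26 - 41i - 17j + 28k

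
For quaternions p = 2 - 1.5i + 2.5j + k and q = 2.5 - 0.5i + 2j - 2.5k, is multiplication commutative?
No: pq = 1.75 - 13i + 6j - 4.25k ≠ 1.75 + 3.5i + 14.5j - 0.75k = qp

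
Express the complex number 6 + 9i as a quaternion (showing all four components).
6 + 9i + 0j + 0k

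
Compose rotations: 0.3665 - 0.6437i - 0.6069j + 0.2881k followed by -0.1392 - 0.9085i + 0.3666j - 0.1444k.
-0.3717 - 0.2254i + 0.5735j + 0.6943k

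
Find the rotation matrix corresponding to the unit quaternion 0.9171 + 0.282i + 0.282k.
[[0.841, -0.5172, 0.159], [0.5172, 0.6819, -0.5172], [0.159, 0.5172, 0.841]]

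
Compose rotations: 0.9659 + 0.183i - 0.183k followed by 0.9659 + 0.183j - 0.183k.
0.8995 + 0.1433i + 0.1433j - 0.387k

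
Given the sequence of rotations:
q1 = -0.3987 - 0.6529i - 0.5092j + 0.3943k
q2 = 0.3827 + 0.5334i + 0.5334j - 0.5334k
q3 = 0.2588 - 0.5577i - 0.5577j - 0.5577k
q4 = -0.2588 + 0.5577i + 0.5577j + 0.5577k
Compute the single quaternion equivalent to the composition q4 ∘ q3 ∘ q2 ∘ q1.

q2 · q1 = 0.6776 - 0.5238i - 0.2696j + 0.4402k
q3 · q2 · q1 = -0.0216 - 0.9093i + 0.09j - 0.4057k
q4 · q3 · q2 · q1 = 0.6888 - 0.0532i - 0.3162j + 0.6503k
0.6888 - 0.0532i - 0.3162j + 0.6503k


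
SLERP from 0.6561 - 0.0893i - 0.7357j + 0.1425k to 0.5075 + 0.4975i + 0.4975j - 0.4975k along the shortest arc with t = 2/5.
0.2234 - 0.339i - 0.8314j + 0.3795k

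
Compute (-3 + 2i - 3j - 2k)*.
-3 - 2i + 3j + 2k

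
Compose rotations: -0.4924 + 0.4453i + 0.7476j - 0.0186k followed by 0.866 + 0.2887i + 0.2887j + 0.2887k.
-0.7654 + 0.0223i + 0.6392j - 0.071k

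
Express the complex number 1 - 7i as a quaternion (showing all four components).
1 - 7i + 0j + 0k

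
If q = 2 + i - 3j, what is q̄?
2 - i + 3j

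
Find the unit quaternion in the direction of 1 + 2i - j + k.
0.378 + 0.7559i - 0.378j + 0.378k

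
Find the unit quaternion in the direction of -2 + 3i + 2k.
-0.4851 + 0.7276i + 0.4851k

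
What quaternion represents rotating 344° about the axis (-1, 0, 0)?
-0.9903 - 0.1392i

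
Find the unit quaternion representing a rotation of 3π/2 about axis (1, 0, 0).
-0.7071 + 0.7071i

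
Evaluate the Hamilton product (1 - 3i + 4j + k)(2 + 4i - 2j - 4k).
26 - 16i - 2j - 12k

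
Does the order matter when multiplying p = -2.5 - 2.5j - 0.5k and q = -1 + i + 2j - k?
Yes: pq = 7 + i - 3j + 5.5k ≠ 7 - 6i - 2j + 0.5k = qp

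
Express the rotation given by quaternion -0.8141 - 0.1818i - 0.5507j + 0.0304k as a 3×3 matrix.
[[0.3916, 0.2497, 0.8856], [0.1507, 0.932, -0.3295], [-0.9077, 0.2625, 0.3274]]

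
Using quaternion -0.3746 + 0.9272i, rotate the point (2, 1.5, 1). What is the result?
(2, -0.384, -1.761)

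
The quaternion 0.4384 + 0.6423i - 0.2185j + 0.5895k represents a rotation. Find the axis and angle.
axis = (0.7146, -0.2431, 0.6559), θ = 128°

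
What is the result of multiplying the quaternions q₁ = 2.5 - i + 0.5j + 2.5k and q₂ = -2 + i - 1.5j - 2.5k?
3 + 7i - 4.75j - 10.25k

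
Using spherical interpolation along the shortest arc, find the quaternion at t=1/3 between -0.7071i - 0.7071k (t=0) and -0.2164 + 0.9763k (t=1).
0.0797 - 0.5018i - 0.8613k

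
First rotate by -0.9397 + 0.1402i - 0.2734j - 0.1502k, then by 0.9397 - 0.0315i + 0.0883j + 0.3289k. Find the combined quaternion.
-0.8051 + 0.238i - 0.2985j - 0.454k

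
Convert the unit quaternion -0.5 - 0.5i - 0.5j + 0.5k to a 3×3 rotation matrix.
[[0, 1, 0], [0, 0, -1], [-1, 0, 0]]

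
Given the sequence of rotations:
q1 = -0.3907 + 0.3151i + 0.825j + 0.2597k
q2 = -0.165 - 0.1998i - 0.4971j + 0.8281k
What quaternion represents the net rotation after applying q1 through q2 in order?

q2 · q1 = 0.3225 - 0.7862i + 0.3709j - 0.3746k
0.3225 - 0.7862i + 0.3709j - 0.3746k


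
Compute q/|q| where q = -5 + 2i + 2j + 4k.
-0.7143 + 0.2857i + 0.2857j + 0.5714k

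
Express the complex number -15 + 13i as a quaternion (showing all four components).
-15 + 13i + 0j + 0k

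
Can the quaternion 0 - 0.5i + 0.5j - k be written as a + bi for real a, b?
No. The quaternion -0.5i + 0.5j - k has j-coefficient y = 0.5 and k-coefficient z = -1, not both zero, so it does not lie in the complex subalgebra spanned by 1 and i.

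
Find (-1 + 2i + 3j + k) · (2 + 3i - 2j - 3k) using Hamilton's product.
1 - 6i + 17j - 8k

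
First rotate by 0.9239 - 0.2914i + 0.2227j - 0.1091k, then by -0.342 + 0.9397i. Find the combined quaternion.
-0.0421 + 0.9678i + 0.0264j + 0.2466k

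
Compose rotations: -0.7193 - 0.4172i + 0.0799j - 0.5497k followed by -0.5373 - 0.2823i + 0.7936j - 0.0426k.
0.1819 - 0.0056i - 0.7512j + 0.6345k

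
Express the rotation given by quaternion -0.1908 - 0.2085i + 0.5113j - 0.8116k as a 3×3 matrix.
[[-0.8402, -0.5229, 0.1433], [0.0965, -0.4043, -0.9095], [0.5335, -0.7504, 0.3902]]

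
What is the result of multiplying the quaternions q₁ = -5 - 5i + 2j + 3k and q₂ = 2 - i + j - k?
-14 - 10i - 9j + 8k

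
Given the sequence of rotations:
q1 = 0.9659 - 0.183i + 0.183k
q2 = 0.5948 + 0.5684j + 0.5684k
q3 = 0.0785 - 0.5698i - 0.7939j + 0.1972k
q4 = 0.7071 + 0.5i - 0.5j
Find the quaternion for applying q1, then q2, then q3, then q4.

q2 · q1 = 0.4705 - 0.0048i + 0.445j + 0.7619k
q3 · q2 · q1 = 0.2372 - 0.9611i + 0.0946j - 0.1048k
q4 · q3 · q2 · q1 = 0.6956 - 0.5086i + 0.0007j - 0.5074k
0.6956 - 0.5086i + 0.0007j - 0.5074k


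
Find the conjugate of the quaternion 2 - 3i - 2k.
2 + 3i + 2k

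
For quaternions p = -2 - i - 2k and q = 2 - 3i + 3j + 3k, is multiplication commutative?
No: pq = -1 + 10i + 3j - 13k ≠ -1 - 2i - 15j - 7k = qp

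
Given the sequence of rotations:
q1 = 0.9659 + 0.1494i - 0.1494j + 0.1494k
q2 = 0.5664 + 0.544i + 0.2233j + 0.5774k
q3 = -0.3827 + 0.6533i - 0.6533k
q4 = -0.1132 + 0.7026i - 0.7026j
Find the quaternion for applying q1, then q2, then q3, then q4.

q2 · q1 = 0.4129 + 0.7297i + 0.1361j + 0.5277k
q3 · q2 · q1 = -0.29 + 0.0794i - 0.8735j - 0.3828k
q4 · q3 · q2 · q1 = -0.6367 + 0.0562i + 0.5716j - 0.5146k
-0.6367 + 0.0562i + 0.5716j - 0.5146k


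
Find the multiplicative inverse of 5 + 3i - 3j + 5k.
0.0735 - 0.0441i + 0.0441j - 0.0735k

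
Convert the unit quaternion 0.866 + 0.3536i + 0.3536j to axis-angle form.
axis = (√2/2, √2/2, 0), θ = π/3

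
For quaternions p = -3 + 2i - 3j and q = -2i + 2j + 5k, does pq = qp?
No: pq = 10 - 9i - 16j - 17k ≠ 10 + 21i + 4j - 13k = qp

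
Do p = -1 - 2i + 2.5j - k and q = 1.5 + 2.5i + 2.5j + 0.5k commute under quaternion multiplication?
No: pq = -2.25 - 1.75i - 0.25j - 13.25k ≠ -2.25 - 9.25i + 2.75j + 9.25k = qp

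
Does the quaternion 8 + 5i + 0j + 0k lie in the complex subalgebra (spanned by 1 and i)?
Yes. The quaternion 8 + 5i has j- and k-coefficients y = z = 0, so it lies in the complex subalgebra spanned by 1 and i.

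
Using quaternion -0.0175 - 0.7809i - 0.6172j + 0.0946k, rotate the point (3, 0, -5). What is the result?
(1.291, 3.602, 4.399)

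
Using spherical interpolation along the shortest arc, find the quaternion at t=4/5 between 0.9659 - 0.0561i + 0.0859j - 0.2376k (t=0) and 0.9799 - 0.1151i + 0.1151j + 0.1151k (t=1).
0.9874 - 0.1043i + 0.1104j + 0.0443k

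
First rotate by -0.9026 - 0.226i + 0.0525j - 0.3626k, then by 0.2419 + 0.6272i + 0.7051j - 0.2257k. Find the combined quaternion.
-0.1954 - 0.8646i - 0.3453j + 0.3083k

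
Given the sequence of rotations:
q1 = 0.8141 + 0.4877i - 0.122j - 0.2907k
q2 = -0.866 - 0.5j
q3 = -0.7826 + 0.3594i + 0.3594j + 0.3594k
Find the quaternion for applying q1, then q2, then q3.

q2 · q1 = -0.766 - 0.277i - 0.3014j + 0.4956k
q3 · q2 · q1 = 0.6292 + 0.2279i - 0.3171j - 0.6719k
0.6292 + 0.2279i - 0.3171j - 0.6719k


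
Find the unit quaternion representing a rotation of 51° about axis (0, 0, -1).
0.9026 - 0.4305k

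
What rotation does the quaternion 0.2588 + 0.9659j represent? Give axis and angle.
axis = (0, 1, 0), θ = 5π/6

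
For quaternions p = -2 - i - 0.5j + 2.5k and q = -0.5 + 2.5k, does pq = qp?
No: pq = -5.25 - 0.75i + 2.75j - 6.25k ≠ -5.25 + 1.75i - 2.25j - 6.25k = qp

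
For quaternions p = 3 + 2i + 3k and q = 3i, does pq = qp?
No: pq = -6 + 9i + 9j ≠ -6 + 9i - 9j = qp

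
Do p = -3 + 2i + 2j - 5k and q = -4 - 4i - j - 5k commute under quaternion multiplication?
No: pq = -3 - 11i + 25j + 41k ≠ -3 + 19i - 35j + 29k = qp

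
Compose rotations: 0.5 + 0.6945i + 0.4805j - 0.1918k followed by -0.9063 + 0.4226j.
-0.6562 - 0.7105i - 0.2242j - 0.1197k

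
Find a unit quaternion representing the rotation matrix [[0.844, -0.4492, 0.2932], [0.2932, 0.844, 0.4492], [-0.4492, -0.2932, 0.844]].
0.9397 - 0.1975i + 0.1975j + 0.1975k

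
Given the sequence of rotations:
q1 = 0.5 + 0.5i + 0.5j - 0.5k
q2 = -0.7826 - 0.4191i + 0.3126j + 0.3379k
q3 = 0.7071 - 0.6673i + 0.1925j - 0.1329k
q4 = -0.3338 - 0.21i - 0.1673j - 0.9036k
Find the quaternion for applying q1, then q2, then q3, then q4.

q2 · q1 = -0.1691 - 0.9261i - 0.2756j + 0.1944k
q3 · q2 · q1 = -0.6587 - 0.5412i + 0.0254j + 0.5221k
q4 · q3 · q2 · q1 = 0.5822 + 0.2546i + 0.7004j + 0.325k
0.5822 + 0.2546i + 0.7004j + 0.325k


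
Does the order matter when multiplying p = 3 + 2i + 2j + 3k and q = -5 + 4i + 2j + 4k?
Yes: pq = -39 + 4i - 7k ≠ -39 - 8j + k = qp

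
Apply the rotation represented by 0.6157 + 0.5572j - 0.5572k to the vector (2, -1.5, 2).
(-0.141, -3.183, 0.317)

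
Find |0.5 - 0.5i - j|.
1.225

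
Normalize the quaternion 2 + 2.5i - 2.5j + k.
0.4781 + 0.5976i - 0.5976j + 0.239k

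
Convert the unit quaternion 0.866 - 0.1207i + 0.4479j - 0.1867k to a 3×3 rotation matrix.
[[0.5291, 0.2152, 0.8208], [-0.4315, 0.9011, 0.0418], [-0.7307, -0.3763, 0.5696]]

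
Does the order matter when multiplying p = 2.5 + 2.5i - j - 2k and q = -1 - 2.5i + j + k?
Yes: pq = 6.75 - 7.75i + 6j + 4.5k ≠ 6.75 - 9.75i + j + 4.5k = qp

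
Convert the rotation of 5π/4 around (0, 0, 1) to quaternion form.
-0.3827 + 0.9239k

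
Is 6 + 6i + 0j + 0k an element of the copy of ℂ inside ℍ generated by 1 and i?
Yes. The quaternion 6 + 6i has j- and k-coefficients y = z = 0, so it lies in the complex subalgebra spanned by 1 and i.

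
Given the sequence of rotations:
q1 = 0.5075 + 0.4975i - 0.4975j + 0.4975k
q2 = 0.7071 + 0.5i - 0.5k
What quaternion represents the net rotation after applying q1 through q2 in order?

q2 · q1 = 0.3589 + 0.3568i - 0.8493j - 0.1507k
0.3589 + 0.3568i - 0.8493j - 0.1507k


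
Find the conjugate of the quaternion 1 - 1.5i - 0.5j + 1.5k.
1 + 1.5i + 0.5j - 1.5k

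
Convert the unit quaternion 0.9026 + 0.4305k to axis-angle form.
axis = (0, 0, 1), θ = 51°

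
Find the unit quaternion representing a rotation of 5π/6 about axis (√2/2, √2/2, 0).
0.2588 + 0.683i + 0.683j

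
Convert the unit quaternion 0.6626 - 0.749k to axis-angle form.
axis = (0, 0, -1), θ = 97°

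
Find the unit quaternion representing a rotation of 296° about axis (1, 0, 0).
-0.848 + 0.5299i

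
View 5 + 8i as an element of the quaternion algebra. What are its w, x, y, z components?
5 + 8i + 0j + 0k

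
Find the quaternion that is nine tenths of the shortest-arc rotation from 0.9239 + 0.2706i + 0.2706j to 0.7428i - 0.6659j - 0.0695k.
0.1427 + 0.7733i - 0.614j - 0.0684k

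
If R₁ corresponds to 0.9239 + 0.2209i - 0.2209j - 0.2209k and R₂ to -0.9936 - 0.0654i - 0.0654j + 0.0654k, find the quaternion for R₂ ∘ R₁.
-0.9035 - 0.251i + 0.1591j + 0.3088k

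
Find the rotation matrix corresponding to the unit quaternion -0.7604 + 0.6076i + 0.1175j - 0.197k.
[[0.8948, -0.1568, -0.4181], [0.4424, 0.184, 0.8777], [-0.0607, -0.9703, 0.234]]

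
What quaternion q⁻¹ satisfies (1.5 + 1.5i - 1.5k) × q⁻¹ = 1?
0.2222 - 0.2222i + 0.2222k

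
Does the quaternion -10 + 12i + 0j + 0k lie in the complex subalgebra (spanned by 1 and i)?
Yes. The quaternion -10 + 12i has j- and k-coefficients y = z = 0, so it lies in the complex subalgebra spanned by 1 and i.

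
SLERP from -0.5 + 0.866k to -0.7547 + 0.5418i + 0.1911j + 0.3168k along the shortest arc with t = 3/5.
-0.714 + 0.3528i + 0.1244j + 0.5918k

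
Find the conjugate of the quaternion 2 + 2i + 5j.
2 - 2i - 5j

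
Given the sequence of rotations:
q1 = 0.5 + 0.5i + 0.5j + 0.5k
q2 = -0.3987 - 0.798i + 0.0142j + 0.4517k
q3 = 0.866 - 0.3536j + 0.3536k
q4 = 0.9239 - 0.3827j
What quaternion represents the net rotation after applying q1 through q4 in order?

q2 · q1 = -0.0333 - 0.8171i + 0.4326j - 0.3796k
q3 · q2 · q1 = 0.2584 - 0.7263i + 0.0975j - 0.6294k
q4 · q3 · q2 · q1 = 0.276 - 0.4302i - 0.0088j - 0.8595k
0.276 - 0.4302i - 0.0088j - 0.8595k


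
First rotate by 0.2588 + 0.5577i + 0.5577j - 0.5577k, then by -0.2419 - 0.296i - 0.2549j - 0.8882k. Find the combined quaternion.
-0.2507 + 0.426i - 0.8613j - 0.1179k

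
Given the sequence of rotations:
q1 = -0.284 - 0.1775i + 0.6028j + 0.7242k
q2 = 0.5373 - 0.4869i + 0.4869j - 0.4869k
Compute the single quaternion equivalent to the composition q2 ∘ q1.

q2 · q1 = -0.1799 + 0.689i + 0.6246j + 0.3203k
-0.1799 + 0.689i + 0.6246j + 0.3203k


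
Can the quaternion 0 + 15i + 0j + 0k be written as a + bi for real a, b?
Yes. The quaternion 15i has j- and k-coefficients y = z = 0, so it lies in the complex subalgebra spanned by 1 and i.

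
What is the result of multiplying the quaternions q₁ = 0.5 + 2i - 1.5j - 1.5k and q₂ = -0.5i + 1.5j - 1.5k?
1 + 4.25i + 4.5j + 1.5k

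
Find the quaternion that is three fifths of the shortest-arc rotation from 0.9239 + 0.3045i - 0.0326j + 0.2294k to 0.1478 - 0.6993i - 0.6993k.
0.3739 + 0.675i - 0.017j + 0.6358k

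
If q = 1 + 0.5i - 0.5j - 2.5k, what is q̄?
1 - 0.5i + 0.5j + 2.5k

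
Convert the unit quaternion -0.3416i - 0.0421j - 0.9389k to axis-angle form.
axis = (-0.3416, -0.0421, -0.9389), θ = π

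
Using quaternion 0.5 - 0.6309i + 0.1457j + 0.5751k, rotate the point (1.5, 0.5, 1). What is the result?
(-0.515, 1.157, -1.377)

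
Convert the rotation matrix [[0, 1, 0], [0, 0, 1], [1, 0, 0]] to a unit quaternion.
-0.5 + 0.5i + 0.5j + 0.5k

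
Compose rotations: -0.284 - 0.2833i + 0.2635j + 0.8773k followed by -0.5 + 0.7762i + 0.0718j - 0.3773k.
0.674 + 0.0836i - 0.7262j - 0.1066k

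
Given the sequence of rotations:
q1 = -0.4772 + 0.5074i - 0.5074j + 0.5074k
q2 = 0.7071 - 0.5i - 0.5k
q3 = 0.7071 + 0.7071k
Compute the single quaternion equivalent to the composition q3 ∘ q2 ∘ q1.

q2 · q1 = 0.17 + 0.3437i - 0.3588j + 0.8511k
q3 · q2 · q1 = -0.4816 + 0.4967i - 0.0107j + 0.722k
-0.4816 + 0.4967i - 0.0107j + 0.722k


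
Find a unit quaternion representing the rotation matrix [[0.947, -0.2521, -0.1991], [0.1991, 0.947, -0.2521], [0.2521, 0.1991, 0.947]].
0.9799 + 0.1151i - 0.1151j + 0.1151k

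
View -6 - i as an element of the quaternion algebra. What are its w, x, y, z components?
-6 - i + 0j + 0k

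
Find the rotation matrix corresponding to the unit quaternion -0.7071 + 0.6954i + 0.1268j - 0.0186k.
[[0.9672, 0.15, -0.2052], [0.2027, 0.0321, 0.9787], [0.1535, -0.9882, 0.0007]]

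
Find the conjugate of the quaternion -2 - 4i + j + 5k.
-2 + 4i - j - 5k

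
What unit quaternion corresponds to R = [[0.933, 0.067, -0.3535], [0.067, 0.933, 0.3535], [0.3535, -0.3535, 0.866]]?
0.9659 - 0.183i - 0.183j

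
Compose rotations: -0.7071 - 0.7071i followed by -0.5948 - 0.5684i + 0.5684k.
0.0187 + 0.8225i - 0.4019j - 0.4019k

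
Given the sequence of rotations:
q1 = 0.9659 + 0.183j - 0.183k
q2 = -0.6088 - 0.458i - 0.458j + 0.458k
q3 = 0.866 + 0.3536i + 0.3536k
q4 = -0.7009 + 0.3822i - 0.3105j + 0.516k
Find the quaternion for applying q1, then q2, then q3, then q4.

q2 · q1 = -0.4204 - 0.4424i - 0.6376j + 0.47k
q3 · q2 · q1 = -0.3738 - 0.3063i - 0.8748j + 0.0329k
q4 · q3 · q2 · q1 = 0.0905 + 0.513i + 0.5586j - 0.6454k
0.0905 + 0.513i + 0.5586j - 0.6454k


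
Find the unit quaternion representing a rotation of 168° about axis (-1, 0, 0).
0.1045 - 0.9945i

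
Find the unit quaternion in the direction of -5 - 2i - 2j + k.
-0.8575 - 0.343i - 0.343j + 0.1715k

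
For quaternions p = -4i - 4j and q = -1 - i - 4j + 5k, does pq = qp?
No: pq = -20 - 16i + 24j + 12k ≠ -20 + 24i - 16j - 12k = qp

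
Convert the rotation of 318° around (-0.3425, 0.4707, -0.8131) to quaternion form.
-0.9336 - 0.1227i + 0.1687j - 0.2914k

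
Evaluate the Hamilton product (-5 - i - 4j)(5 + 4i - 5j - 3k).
-41 - 13i + 2j + 36k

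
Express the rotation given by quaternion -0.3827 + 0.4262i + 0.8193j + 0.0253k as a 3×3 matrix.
[[-0.3438, 0.7177, -0.6055], [0.679, 0.6354, 0.3677], [0.6487, -0.2848, -0.7058]]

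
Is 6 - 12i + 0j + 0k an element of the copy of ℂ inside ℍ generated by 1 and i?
Yes. The quaternion 6 - 12i has j- and k-coefficients y = z = 0, so it lies in the complex subalgebra spanned by 1 and i.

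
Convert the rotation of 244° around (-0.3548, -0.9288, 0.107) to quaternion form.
-0.5299 - 0.3009i - 0.7877j + 0.0907k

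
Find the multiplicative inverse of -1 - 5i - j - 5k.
-0.0192 + 0.0962i + 0.0192j + 0.0962k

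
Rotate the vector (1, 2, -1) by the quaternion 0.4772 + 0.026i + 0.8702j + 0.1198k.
(-1.518, 1.916, 0.158)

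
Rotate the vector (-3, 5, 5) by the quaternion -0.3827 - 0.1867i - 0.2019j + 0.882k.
(4.79, -3.824, 4.629)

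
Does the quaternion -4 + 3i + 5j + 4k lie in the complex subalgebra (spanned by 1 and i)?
No. The quaternion -4 + 3i + 5j + 4k has j-coefficient y = 5 and k-coefficient z = 4, not both zero, so it does not lie in the complex subalgebra spanned by 1 and i.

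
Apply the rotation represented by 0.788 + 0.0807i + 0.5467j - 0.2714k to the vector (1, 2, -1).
(0.469, 1.764, -1.634)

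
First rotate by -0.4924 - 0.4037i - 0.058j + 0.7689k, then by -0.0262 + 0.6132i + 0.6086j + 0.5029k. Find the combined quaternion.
-0.0909 + 0.2058i - 0.9727j - 0.0576k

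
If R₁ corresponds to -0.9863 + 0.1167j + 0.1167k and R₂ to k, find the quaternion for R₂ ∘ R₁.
-0.1167 - 0.1167i - 0.9863k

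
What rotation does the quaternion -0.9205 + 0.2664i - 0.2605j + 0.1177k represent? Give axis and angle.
axis = (0.6818, -0.6667, 0.3012), θ = 314°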